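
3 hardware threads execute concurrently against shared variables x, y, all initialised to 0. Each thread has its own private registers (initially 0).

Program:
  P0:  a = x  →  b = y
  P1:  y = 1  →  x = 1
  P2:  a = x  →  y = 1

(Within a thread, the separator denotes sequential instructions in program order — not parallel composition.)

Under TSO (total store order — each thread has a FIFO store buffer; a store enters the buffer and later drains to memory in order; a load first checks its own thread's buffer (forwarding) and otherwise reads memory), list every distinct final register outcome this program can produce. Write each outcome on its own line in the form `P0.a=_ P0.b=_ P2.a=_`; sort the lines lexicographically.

P0.a=0 P0.b=0 P2.a=0
P0.a=0 P0.b=0 P2.a=1
P0.a=0 P0.b=1 P2.a=0
P0.a=0 P0.b=1 P2.a=1
P0.a=1 P0.b=1 P2.a=0
P0.a=1 P0.b=1 P2.a=1

outcome vector order: (P0.a,P0.b,P2.a)
|TSO outcomes| = 6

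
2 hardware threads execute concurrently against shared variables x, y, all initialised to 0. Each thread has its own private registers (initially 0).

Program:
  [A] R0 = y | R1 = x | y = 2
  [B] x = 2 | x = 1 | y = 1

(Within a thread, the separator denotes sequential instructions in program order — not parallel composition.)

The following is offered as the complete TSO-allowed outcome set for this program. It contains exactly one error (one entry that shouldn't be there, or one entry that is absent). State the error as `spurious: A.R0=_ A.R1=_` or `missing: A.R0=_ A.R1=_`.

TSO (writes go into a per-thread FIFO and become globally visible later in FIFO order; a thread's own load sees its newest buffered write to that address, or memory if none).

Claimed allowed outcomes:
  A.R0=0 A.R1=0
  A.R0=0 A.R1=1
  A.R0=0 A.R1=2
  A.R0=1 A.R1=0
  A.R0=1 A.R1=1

outcome vector order: (A.R0,A.R1)
under TSO → (0,0) (0,1) (0,2) (1,1)
claimed∖TSO = {(1,0)}

spurious: A.R0=1 A.R1=0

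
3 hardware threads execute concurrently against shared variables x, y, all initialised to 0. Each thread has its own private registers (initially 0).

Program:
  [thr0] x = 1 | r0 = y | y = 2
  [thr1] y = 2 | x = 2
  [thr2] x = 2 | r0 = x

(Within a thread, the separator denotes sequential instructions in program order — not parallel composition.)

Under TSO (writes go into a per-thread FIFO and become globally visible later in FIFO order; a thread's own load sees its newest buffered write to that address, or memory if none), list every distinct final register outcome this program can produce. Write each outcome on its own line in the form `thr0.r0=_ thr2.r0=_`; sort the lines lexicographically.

outcome vector order: (thr0.r0,thr2.r0)
|TSO outcomes| = 4

thr0.r0=0 thr2.r0=1
thr0.r0=0 thr2.r0=2
thr0.r0=2 thr2.r0=1
thr0.r0=2 thr2.r0=2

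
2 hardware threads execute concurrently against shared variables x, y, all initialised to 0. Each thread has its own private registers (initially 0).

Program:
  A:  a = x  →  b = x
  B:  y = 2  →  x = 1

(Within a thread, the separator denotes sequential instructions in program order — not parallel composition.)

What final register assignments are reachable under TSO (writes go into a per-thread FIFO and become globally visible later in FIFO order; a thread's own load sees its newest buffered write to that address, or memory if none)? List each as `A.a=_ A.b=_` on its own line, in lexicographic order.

outcome vector order: (A.a,A.b)
|TSO outcomes| = 3

A.a=0 A.b=0
A.a=0 A.b=1
A.a=1 A.b=1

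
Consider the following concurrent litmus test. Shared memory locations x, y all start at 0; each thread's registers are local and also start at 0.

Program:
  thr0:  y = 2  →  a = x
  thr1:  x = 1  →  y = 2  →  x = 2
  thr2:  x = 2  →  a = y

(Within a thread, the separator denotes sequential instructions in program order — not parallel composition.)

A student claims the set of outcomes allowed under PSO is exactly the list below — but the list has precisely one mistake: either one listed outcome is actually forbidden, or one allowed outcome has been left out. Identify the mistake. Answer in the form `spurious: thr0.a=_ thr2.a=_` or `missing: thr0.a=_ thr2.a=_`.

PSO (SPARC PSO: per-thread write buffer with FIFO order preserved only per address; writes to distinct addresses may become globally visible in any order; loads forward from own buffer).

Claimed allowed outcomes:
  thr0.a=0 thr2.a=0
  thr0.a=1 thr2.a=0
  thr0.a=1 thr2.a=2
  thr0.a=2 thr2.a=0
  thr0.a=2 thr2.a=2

outcome vector order: (thr0.a,thr2.a)
PSO: 6 outcomes — {(0,0); (0,2); (1,0); (1,2); (2,0); (2,2)}
PSO∖claimed = {(0,2)}

missing: thr0.a=0 thr2.a=2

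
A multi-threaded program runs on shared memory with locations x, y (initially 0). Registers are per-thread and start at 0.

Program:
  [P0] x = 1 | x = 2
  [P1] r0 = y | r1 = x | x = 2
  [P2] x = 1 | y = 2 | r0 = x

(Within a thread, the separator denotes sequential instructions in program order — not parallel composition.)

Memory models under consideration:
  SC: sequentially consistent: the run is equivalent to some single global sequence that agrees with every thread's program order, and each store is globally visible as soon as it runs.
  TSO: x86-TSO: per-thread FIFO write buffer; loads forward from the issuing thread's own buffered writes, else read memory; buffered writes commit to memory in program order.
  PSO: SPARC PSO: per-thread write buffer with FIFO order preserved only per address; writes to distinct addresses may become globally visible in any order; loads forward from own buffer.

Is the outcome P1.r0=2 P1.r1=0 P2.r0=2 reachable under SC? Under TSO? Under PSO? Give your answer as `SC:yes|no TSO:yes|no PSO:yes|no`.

SC:no TSO:no PSO:yes

outcome vector order: (P1.r0,P1.r1,P2.r0)
[SC] allowed = {0/0/1 0/0/2 0/1/1 0/1/2 0/2/1 0/2/2 2/1/1 2/1/2 2/2/1 2/2/2}
[TSO] allowed = {0/0/1 0/0/2 0/1/1 0/1/2 0/2/1 0/2/2 2/1/1 2/1/2 2/2/1 2/2/2}
[PSO] allowed = {0/0/1 0/0/2 0/1/1 0/1/2 0/2/1 0/2/2 2/0/1 2/0/2 2/1/1 2/1/2 2/2/1 2/2/2}
target 2/0/2 ∈ {PSO}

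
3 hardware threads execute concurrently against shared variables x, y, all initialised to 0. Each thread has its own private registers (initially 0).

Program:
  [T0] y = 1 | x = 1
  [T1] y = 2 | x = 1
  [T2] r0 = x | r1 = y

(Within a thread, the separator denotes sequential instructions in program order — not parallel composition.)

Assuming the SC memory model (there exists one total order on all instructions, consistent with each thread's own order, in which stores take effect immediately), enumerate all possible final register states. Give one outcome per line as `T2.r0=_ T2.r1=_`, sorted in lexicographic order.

outcome vector order: (T2.r0,T2.r1)
|SC outcomes| = 5

T2.r0=0 T2.r1=0
T2.r0=0 T2.r1=1
T2.r0=0 T2.r1=2
T2.r0=1 T2.r1=1
T2.r0=1 T2.r1=2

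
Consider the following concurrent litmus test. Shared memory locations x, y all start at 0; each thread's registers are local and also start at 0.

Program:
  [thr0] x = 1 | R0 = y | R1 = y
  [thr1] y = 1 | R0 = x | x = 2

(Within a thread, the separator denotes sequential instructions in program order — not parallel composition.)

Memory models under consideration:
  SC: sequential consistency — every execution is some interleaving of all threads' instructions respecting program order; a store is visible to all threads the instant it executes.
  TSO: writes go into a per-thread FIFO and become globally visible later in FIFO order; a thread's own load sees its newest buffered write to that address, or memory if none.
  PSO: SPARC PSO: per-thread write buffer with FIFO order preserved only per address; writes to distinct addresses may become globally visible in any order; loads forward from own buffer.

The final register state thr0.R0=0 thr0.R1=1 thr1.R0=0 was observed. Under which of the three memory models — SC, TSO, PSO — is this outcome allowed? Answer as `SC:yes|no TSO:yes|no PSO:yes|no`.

outcome vector order: (thr0.R0,thr0.R1,thr1.R0)
SC (4): (0,0,1); (0,1,1); (1,1,0); (1,1,1)
TSO (6): (0,0,0); (0,0,1); (0,1,0); (0,1,1); (1,1,0); (1,1,1)
PSO (6): (0,0,0); (0,0,1); (0,1,0); (0,1,1); (1,1,0); (1,1,1)
target (0,1,0) ∈ {TSO,PSO}

SC:no TSO:yes PSO:yes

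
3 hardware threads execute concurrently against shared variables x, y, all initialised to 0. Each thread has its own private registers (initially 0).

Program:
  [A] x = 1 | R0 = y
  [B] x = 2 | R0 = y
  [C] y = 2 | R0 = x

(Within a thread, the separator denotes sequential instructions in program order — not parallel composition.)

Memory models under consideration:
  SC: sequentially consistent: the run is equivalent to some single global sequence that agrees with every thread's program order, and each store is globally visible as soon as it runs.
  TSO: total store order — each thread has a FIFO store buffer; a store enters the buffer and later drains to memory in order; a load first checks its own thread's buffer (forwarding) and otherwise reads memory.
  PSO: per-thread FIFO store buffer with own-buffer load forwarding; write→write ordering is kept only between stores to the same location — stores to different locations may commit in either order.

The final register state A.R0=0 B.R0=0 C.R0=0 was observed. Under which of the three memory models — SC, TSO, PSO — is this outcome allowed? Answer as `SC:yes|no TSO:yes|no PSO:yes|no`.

SC:no TSO:yes PSO:yes

outcome vector order: (A.R0,B.R0,C.R0)
SC (9): (0,0,1), (0,0,2), (0,2,1), (0,2,2), (2,0,1), (2,0,2), (2,2,0), (2,2,1), (2,2,2)
TSO (12): (0,0,0), (0,0,1), (0,0,2), (0,2,0), (0,2,1), (0,2,2), (2,0,0), (2,0,1), (2,0,2), (2,2,0), (2,2,1), (2,2,2)
PSO (12): (0,0,0), (0,0,1), (0,0,2), (0,2,0), (0,2,1), (0,2,2), (2,0,0), (2,0,1), (2,0,2), (2,2,0), (2,2,1), (2,2,2)
target (0,0,0) ∈ {TSO,PSO}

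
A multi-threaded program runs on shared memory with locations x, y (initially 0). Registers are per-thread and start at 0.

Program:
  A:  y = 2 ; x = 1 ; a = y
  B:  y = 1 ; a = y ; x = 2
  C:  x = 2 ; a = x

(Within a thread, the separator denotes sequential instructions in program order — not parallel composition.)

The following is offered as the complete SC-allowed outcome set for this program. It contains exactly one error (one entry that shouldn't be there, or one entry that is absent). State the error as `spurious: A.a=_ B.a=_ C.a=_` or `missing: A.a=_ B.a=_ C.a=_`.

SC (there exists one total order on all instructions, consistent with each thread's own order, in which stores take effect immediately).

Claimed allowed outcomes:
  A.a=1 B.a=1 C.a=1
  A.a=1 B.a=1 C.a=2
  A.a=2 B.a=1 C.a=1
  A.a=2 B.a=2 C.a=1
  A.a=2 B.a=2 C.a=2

missing: A.a=2 B.a=1 C.a=2

outcome vector order: (A.a,B.a,C.a)
SC (6): 111, 112, 211, 212, 221, 222
SC∖claimed = {212}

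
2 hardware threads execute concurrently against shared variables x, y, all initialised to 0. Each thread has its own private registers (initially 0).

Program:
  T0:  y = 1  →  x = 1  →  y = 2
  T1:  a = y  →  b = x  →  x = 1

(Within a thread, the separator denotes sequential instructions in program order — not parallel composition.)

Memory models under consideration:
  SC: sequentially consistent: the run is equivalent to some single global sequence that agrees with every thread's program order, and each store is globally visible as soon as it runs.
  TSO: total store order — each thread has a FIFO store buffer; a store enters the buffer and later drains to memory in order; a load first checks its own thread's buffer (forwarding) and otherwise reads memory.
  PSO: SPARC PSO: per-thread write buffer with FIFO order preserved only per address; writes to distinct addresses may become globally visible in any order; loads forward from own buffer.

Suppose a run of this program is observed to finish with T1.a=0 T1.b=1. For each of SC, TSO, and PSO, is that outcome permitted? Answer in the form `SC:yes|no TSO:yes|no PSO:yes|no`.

outcome vector order: (T1.a,T1.b)
SC (5): 00; 01; 10; 11; 21
TSO (5): 00; 01; 10; 11; 21
PSO (6): 00; 01; 10; 11; 20; 21
target 01 ∈ {SC,TSO,PSO}

SC:yes TSO:yes PSO:yes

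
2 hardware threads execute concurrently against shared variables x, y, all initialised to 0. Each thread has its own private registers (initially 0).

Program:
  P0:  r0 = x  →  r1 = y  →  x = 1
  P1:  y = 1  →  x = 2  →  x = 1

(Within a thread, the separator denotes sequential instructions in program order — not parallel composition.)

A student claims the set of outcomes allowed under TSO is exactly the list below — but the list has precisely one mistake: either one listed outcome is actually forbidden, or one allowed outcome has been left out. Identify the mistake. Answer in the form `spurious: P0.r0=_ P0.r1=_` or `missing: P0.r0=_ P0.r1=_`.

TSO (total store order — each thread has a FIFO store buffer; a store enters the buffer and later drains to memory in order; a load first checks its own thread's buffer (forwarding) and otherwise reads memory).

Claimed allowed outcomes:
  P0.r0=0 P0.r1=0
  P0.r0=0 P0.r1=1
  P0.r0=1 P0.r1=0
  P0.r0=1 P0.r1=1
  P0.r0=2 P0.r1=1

spurious: P0.r0=1 P0.r1=0

outcome vector order: (P0.r0,P0.r1)
under TSO → 00 01 11 21
claimed∖TSO = {10}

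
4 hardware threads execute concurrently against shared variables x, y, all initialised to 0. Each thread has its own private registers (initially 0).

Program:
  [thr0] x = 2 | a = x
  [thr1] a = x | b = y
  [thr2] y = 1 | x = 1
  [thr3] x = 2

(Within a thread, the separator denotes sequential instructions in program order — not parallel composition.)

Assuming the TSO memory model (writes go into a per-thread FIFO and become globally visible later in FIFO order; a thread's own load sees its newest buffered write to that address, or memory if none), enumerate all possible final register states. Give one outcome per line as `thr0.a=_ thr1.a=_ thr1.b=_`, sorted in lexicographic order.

thr0.a=1 thr1.a=0 thr1.b=0
thr0.a=1 thr1.a=0 thr1.b=1
thr0.a=1 thr1.a=1 thr1.b=1
thr0.a=1 thr1.a=2 thr1.b=0
thr0.a=1 thr1.a=2 thr1.b=1
thr0.a=2 thr1.a=0 thr1.b=0
thr0.a=2 thr1.a=0 thr1.b=1
thr0.a=2 thr1.a=1 thr1.b=1
thr0.a=2 thr1.a=2 thr1.b=0
thr0.a=2 thr1.a=2 thr1.b=1

outcome vector order: (thr0.a,thr1.a,thr1.b)
|TSO outcomes| = 10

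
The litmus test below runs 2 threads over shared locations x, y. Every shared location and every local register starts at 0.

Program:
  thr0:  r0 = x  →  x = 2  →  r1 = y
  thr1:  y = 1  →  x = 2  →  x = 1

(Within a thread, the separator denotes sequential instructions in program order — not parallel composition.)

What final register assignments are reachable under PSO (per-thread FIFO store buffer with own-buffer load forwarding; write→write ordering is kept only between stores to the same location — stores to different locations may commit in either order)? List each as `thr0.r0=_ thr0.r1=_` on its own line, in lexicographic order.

thr0.r0=0 thr0.r1=0
thr0.r0=0 thr0.r1=1
thr0.r0=1 thr0.r1=0
thr0.r0=1 thr0.r1=1
thr0.r0=2 thr0.r1=0
thr0.r0=2 thr0.r1=1

outcome vector order: (thr0.r0,thr0.r1)
|PSO outcomes| = 6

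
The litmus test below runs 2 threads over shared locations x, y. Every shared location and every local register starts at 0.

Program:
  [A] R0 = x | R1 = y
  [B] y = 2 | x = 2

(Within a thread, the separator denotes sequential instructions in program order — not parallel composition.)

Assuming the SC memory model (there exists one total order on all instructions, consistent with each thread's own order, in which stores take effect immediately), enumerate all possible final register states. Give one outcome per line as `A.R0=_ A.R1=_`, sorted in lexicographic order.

outcome vector order: (A.R0,A.R1)
|SC outcomes| = 3

A.R0=0 A.R1=0
A.R0=0 A.R1=2
A.R0=2 A.R1=2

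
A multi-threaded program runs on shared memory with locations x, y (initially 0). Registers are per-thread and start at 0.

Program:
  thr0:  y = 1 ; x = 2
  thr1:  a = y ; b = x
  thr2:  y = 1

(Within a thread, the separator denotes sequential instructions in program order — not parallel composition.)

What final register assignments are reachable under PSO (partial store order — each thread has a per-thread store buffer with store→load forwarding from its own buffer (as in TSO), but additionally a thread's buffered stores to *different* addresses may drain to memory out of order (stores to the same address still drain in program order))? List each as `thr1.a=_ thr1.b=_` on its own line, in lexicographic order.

outcome vector order: (thr1.a,thr1.b)
|PSO outcomes| = 4

thr1.a=0 thr1.b=0
thr1.a=0 thr1.b=2
thr1.a=1 thr1.b=0
thr1.a=1 thr1.b=2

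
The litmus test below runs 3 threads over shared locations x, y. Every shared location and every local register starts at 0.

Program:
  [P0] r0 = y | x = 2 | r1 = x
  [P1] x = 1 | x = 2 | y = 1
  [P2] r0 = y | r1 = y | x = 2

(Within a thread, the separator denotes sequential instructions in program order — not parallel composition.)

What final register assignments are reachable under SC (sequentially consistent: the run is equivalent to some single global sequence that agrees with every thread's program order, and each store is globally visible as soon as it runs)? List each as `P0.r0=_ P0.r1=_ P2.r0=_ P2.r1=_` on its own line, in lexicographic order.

P0.r0=0 P0.r1=1 P2.r0=0 P2.r1=0
P0.r0=0 P0.r1=1 P2.r0=0 P2.r1=1
P0.r0=0 P0.r1=1 P2.r0=1 P2.r1=1
P0.r0=0 P0.r1=2 P2.r0=0 P2.r1=0
P0.r0=0 P0.r1=2 P2.r0=0 P2.r1=1
P0.r0=0 P0.r1=2 P2.r0=1 P2.r1=1
P0.r0=1 P0.r1=2 P2.r0=0 P2.r1=0
P0.r0=1 P0.r1=2 P2.r0=0 P2.r1=1
P0.r0=1 P0.r1=2 P2.r0=1 P2.r1=1

outcome vector order: (P0.r0,P0.r1,P2.r0,P2.r1)
|SC outcomes| = 9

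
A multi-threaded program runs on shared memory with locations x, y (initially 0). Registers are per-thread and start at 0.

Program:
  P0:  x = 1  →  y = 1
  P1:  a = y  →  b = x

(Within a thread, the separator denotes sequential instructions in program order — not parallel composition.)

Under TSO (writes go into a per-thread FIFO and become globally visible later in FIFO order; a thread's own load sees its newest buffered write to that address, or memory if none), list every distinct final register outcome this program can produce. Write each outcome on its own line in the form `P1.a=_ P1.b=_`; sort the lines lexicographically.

P1.a=0 P1.b=0
P1.a=0 P1.b=1
P1.a=1 P1.b=1

outcome vector order: (P1.a,P1.b)
|TSO outcomes| = 3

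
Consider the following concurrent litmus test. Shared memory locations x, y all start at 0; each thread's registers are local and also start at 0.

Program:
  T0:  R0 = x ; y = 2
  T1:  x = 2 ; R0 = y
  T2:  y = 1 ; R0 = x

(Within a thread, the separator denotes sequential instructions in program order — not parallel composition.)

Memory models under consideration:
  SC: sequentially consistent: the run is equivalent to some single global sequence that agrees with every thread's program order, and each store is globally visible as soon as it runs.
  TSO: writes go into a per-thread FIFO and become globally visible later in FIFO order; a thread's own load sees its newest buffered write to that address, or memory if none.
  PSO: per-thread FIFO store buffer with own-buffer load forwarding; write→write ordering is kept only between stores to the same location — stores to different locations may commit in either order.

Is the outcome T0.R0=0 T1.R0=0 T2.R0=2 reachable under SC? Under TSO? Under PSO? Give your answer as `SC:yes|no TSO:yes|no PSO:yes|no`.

outcome vector order: (T0.R0,T1.R0,T2.R0)
SC: 10 outcomes — {002; 010; 012; 020; 022; 202; 210; 212; 220; 222}
TSO: 12 outcomes — {000; 002; 010; 012; 020; 022; 200; 202; 210; 212; 220; 222}
PSO: 12 outcomes — {000; 002; 010; 012; 020; 022; 200; 202; 210; 212; 220; 222}
target 002 ∈ {SC,TSO,PSO}

SC:yes TSO:yes PSO:yes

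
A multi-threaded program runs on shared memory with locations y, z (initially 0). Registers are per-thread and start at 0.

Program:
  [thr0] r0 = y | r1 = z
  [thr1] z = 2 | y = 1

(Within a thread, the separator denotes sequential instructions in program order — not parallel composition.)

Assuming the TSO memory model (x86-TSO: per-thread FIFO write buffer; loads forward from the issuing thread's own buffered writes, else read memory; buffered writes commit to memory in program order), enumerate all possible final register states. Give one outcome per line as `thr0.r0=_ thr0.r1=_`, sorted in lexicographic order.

outcome vector order: (thr0.r0,thr0.r1)
|TSO outcomes| = 3

thr0.r0=0 thr0.r1=0
thr0.r0=0 thr0.r1=2
thr0.r0=1 thr0.r1=2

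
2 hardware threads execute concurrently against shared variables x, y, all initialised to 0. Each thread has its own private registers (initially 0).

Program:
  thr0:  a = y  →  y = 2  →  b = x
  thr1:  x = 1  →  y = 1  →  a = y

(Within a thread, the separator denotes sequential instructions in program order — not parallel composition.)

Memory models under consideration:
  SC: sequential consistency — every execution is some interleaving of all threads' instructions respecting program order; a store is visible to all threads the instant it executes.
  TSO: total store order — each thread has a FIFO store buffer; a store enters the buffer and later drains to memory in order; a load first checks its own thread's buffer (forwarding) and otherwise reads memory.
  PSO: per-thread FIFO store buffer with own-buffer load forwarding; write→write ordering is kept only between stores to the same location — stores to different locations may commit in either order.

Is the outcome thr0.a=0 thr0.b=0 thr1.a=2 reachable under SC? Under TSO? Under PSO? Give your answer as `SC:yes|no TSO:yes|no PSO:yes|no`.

SC:no TSO:yes PSO:yes

outcome vector order: (thr0.a,thr0.b,thr1.a)
[SC] allowed = {<0 0 1>; <0 1 1>; <0 1 2>; <1 1 1>; <1 1 2>}
[TSO] allowed = {<0 0 1>; <0 0 2>; <0 1 1>; <0 1 2>; <1 1 1>; <1 1 2>}
[PSO] allowed = {<0 0 1>; <0 0 2>; <0 1 1>; <0 1 2>; <1 0 1>; <1 0 2>; <1 1 1>; <1 1 2>}
target <0 0 2> ∈ {TSO,PSO}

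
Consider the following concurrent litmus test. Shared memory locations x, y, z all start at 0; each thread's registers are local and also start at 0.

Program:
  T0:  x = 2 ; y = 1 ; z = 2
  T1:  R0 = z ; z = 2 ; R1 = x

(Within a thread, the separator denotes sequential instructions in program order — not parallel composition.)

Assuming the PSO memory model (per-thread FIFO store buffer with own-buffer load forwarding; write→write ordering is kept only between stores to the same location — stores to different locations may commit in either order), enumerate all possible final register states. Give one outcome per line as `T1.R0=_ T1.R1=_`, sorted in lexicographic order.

outcome vector order: (T1.R0,T1.R1)
|PSO outcomes| = 4

T1.R0=0 T1.R1=0
T1.R0=0 T1.R1=2
T1.R0=2 T1.R1=0
T1.R0=2 T1.R1=2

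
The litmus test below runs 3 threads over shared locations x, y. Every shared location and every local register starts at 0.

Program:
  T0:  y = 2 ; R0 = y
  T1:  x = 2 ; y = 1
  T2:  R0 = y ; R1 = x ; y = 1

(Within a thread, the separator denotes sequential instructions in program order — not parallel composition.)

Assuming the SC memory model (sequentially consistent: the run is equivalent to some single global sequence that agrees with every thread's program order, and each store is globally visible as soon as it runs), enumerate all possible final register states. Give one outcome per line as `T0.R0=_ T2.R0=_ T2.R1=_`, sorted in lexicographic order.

T0.R0=1 T2.R0=0 T2.R1=0
T0.R0=1 T2.R0=0 T2.R1=2
T0.R0=1 T2.R0=1 T2.R1=2
T0.R0=1 T2.R0=2 T2.R1=0
T0.R0=1 T2.R0=2 T2.R1=2
T0.R0=2 T2.R0=0 T2.R1=0
T0.R0=2 T2.R0=0 T2.R1=2
T0.R0=2 T2.R0=1 T2.R1=2
T0.R0=2 T2.R0=2 T2.R1=0
T0.R0=2 T2.R0=2 T2.R1=2

outcome vector order: (T0.R0,T2.R0,T2.R1)
|SC outcomes| = 10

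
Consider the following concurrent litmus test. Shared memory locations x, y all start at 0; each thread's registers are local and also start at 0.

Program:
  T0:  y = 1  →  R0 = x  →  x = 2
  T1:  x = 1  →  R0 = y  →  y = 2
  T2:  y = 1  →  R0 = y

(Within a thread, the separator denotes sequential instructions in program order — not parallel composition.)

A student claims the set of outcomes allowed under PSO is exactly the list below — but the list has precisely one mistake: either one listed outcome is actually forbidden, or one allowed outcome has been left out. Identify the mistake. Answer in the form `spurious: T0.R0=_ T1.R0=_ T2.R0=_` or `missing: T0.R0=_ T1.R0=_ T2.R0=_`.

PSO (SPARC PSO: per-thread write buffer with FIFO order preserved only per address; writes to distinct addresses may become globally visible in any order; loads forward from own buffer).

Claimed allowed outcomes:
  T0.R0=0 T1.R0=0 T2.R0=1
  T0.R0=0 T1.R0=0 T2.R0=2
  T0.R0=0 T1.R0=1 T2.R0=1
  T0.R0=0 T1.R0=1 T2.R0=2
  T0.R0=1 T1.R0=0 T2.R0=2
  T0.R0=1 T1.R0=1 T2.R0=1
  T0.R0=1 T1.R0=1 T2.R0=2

missing: T0.R0=1 T1.R0=0 T2.R0=1

outcome vector order: (T0.R0,T1.R0,T2.R0)
PSO: 8 outcomes — {<0 0 1>, <0 0 2>, <0 1 1>, <0 1 2>, <1 0 1>, <1 0 2>, <1 1 1>, <1 1 2>}
PSO∖claimed = {<1 0 1>}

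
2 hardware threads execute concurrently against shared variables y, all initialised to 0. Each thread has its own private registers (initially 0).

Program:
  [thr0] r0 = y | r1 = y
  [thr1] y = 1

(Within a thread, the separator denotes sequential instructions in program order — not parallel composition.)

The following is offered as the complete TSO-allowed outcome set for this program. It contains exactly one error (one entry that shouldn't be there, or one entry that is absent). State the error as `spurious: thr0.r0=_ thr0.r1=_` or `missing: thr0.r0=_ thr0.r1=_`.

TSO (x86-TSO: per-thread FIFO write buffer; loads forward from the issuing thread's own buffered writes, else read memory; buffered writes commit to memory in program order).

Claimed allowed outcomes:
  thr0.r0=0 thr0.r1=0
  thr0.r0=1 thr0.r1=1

outcome vector order: (thr0.r0,thr0.r1)
under TSO → 00, 01, 11
TSO∖claimed = {01}

missing: thr0.r0=0 thr0.r1=1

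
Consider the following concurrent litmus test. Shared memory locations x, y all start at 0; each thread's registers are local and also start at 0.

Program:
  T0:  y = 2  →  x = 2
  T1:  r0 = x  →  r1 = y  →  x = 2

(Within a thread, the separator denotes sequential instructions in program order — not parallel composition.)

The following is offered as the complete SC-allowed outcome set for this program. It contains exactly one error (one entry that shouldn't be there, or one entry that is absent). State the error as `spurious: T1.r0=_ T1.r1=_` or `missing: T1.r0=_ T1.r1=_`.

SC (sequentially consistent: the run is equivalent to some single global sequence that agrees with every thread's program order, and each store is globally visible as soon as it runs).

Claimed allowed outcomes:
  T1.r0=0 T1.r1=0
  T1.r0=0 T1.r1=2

missing: T1.r0=2 T1.r1=2

outcome vector order: (T1.r0,T1.r1)
[SC] allowed = {0/0 0/2 2/2}
SC∖claimed = {2/2}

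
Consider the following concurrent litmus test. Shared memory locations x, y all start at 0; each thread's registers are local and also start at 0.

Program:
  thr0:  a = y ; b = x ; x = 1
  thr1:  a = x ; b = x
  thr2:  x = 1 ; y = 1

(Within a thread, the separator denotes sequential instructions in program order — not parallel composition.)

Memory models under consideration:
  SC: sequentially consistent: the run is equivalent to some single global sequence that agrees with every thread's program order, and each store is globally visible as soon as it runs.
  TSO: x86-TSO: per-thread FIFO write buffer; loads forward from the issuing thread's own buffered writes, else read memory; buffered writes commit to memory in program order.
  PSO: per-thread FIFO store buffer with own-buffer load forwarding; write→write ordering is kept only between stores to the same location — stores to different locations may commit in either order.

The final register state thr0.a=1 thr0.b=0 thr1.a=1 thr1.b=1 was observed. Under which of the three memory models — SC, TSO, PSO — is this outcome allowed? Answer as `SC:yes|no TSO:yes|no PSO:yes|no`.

outcome vector order: (thr0.a,thr0.b,thr1.a,thr1.b)
under SC → 0/0/0/0 0/0/0/1 0/0/1/1 0/1/0/0 0/1/0/1 0/1/1/1 1/1/0/0 1/1/0/1 1/1/1/1
under TSO → 0/0/0/0 0/0/0/1 0/0/1/1 0/1/0/0 0/1/0/1 0/1/1/1 1/1/0/0 1/1/0/1 1/1/1/1
under PSO → 0/0/0/0 0/0/0/1 0/0/1/1 0/1/0/0 0/1/0/1 0/1/1/1 1/0/0/0 1/0/0/1 1/0/1/1 1/1/0/0 1/1/0/1 1/1/1/1
target 1/0/1/1 ∈ {PSO}

SC:no TSO:no PSO:yes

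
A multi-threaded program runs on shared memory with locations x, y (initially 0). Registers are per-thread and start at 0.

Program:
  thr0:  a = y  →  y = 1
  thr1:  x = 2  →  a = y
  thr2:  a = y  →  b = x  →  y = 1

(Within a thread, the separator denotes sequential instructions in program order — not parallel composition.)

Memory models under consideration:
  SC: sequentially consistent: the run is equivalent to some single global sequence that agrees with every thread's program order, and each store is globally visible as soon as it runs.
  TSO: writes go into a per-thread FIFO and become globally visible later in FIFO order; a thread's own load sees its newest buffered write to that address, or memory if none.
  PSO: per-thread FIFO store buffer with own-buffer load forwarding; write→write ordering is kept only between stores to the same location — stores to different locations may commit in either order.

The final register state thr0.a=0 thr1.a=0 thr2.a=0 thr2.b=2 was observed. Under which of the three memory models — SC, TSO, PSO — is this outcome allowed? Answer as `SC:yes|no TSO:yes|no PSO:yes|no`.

outcome vector order: (thr0.a,thr1.a,thr2.a,thr2.b)
[SC] allowed = {0/0/0/0; 0/0/0/2; 0/0/1/2; 0/1/0/0; 0/1/0/2; 0/1/1/0; 0/1/1/2; 1/0/0/0; 1/0/0/2; 1/1/0/0; 1/1/0/2}
[TSO] allowed = {0/0/0/0; 0/0/0/2; 0/0/1/0; 0/0/1/2; 0/1/0/0; 0/1/0/2; 0/1/1/0; 0/1/1/2; 1/0/0/0; 1/0/0/2; 1/1/0/0; 1/1/0/2}
[PSO] allowed = {0/0/0/0; 0/0/0/2; 0/0/1/0; 0/0/1/2; 0/1/0/0; 0/1/0/2; 0/1/1/0; 0/1/1/2; 1/0/0/0; 1/0/0/2; 1/1/0/0; 1/1/0/2}
target 0/0/0/2 ∈ {SC,TSO,PSO}

SC:yes TSO:yes PSO:yes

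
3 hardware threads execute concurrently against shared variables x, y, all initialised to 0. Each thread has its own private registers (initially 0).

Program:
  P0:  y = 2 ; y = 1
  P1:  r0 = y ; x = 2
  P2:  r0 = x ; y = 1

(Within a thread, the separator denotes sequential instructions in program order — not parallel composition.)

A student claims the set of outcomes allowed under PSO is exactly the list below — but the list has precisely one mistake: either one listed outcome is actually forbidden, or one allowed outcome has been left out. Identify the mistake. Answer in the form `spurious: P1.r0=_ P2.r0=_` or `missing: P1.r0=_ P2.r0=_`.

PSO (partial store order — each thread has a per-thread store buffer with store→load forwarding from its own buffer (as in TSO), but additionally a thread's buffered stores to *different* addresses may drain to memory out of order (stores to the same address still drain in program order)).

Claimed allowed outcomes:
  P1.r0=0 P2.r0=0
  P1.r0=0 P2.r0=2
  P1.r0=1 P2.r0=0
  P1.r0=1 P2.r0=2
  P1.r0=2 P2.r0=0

missing: P1.r0=2 P2.r0=2

outcome vector order: (P1.r0,P2.r0)
under PSO → 0/0 0/2 1/0 1/2 2/0 2/2
PSO∖claimed = {2/2}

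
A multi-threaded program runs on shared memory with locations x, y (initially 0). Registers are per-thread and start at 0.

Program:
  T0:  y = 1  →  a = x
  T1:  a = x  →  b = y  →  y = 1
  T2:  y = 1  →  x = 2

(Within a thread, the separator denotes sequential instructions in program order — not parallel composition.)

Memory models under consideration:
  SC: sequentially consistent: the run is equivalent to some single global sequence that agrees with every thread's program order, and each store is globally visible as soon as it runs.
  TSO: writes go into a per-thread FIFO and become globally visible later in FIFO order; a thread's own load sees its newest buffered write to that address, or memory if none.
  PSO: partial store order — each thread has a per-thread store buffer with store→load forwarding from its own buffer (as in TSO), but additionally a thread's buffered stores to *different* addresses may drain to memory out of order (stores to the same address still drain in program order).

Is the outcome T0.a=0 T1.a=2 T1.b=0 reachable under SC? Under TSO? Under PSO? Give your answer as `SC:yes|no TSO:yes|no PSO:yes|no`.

outcome vector order: (T0.a,T1.a,T1.b)
[SC] allowed = {(0,0,0) (0,0,1) (0,2,1) (2,0,0) (2,0,1) (2,2,1)}
[TSO] allowed = {(0,0,0) (0,0,1) (0,2,1) (2,0,0) (2,0,1) (2,2,1)}
[PSO] allowed = {(0,0,0) (0,0,1) (0,2,0) (0,2,1) (2,0,0) (2,0,1) (2,2,0) (2,2,1)}
target (0,2,0) ∈ {PSO}

SC:no TSO:no PSO:yes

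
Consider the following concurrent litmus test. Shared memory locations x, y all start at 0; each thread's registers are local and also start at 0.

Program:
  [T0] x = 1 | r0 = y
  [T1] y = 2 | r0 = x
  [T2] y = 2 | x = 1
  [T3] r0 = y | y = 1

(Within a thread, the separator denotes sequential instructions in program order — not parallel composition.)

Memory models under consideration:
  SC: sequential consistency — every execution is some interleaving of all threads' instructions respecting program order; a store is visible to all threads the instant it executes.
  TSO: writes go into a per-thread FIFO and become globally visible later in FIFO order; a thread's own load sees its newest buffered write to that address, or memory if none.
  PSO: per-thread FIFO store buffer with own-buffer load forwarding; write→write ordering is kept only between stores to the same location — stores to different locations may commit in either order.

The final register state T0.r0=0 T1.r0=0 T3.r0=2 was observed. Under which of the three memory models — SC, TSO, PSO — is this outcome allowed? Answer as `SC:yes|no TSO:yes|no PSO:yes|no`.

SC:no TSO:yes PSO:yes

outcome vector order: (T0.r0,T1.r0,T3.r0)
SC: 10 outcomes — {<0 1 0>, <0 1 2>, <1 0 0>, <1 0 2>, <1 1 0>, <1 1 2>, <2 0 0>, <2 0 2>, <2 1 0>, <2 1 2>}
TSO: 12 outcomes — {<0 0 0>, <0 0 2>, <0 1 0>, <0 1 2>, <1 0 0>, <1 0 2>, <1 1 0>, <1 1 2>, <2 0 0>, <2 0 2>, <2 1 0>, <2 1 2>}
PSO: 12 outcomes — {<0 0 0>, <0 0 2>, <0 1 0>, <0 1 2>, <1 0 0>, <1 0 2>, <1 1 0>, <1 1 2>, <2 0 0>, <2 0 2>, <2 1 0>, <2 1 2>}
target <0 0 2> ∈ {TSO,PSO}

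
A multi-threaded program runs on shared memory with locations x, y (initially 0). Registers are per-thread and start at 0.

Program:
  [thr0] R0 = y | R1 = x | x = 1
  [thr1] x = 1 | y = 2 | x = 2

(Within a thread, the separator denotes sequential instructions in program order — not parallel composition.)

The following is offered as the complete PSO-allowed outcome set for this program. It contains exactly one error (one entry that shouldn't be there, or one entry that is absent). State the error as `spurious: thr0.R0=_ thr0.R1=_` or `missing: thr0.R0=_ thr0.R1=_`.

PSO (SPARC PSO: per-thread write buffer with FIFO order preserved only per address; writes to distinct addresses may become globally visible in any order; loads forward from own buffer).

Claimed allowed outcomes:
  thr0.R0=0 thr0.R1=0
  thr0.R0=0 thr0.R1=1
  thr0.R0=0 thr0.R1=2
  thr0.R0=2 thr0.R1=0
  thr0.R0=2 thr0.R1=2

outcome vector order: (thr0.R0,thr0.R1)
[PSO] allowed = {0/0 0/1 0/2 2/0 2/1 2/2}
PSO∖claimed = {2/1}

missing: thr0.R0=2 thr0.R1=1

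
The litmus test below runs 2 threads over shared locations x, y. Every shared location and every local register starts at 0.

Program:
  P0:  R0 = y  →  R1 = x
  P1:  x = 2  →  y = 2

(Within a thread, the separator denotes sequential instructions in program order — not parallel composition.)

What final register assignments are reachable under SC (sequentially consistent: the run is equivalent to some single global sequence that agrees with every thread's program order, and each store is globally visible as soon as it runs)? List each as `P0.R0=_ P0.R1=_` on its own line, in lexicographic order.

P0.R0=0 P0.R1=0
P0.R0=0 P0.R1=2
P0.R0=2 P0.R1=2

outcome vector order: (P0.R0,P0.R1)
|SC outcomes| = 3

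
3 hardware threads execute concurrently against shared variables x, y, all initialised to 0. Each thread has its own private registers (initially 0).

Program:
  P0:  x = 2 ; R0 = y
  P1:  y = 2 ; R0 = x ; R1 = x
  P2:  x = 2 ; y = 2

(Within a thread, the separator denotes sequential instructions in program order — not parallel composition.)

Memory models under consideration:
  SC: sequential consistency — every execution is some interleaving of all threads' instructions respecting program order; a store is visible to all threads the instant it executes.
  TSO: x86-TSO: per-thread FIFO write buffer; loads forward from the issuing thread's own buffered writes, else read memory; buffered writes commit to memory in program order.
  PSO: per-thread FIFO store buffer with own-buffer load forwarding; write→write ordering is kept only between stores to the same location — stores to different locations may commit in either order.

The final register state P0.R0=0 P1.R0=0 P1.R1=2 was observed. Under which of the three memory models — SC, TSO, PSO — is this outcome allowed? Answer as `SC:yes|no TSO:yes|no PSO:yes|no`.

outcome vector order: (P0.R0,P1.R0,P1.R1)
[SC] allowed = {<0 2 2>; <2 0 0>; <2 0 2>; <2 2 2>}
[TSO] allowed = {<0 0 0>; <0 0 2>; <0 2 2>; <2 0 0>; <2 0 2>; <2 2 2>}
[PSO] allowed = {<0 0 0>; <0 0 2>; <0 2 2>; <2 0 0>; <2 0 2>; <2 2 2>}
target <0 0 2> ∈ {TSO,PSO}

SC:no TSO:yes PSO:yes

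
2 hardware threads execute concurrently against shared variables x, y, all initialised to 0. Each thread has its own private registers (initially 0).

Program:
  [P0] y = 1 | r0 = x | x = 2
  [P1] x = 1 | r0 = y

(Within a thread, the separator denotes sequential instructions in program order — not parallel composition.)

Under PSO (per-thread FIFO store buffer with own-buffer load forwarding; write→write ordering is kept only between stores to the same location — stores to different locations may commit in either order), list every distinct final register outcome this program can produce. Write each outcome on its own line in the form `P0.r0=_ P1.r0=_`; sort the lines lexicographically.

outcome vector order: (P0.r0,P1.r0)
|PSO outcomes| = 4

P0.r0=0 P1.r0=0
P0.r0=0 P1.r0=1
P0.r0=1 P1.r0=0
P0.r0=1 P1.r0=1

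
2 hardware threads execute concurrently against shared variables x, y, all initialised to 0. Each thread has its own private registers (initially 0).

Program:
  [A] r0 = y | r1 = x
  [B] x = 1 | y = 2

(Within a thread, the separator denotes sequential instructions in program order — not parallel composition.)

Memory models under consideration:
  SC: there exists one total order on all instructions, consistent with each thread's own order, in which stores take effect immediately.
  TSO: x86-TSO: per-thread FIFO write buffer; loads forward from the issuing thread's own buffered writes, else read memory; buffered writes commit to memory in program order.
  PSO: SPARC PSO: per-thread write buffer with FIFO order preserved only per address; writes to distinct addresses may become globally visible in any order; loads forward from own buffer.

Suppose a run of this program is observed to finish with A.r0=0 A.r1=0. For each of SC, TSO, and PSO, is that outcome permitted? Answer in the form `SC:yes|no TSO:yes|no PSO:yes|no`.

SC:yes TSO:yes PSO:yes

outcome vector order: (A.r0,A.r1)
[SC] allowed = {<0 0>; <0 1>; <2 1>}
[TSO] allowed = {<0 0>; <0 1>; <2 1>}
[PSO] allowed = {<0 0>; <0 1>; <2 0>; <2 1>}
target <0 0> ∈ {SC,TSO,PSO}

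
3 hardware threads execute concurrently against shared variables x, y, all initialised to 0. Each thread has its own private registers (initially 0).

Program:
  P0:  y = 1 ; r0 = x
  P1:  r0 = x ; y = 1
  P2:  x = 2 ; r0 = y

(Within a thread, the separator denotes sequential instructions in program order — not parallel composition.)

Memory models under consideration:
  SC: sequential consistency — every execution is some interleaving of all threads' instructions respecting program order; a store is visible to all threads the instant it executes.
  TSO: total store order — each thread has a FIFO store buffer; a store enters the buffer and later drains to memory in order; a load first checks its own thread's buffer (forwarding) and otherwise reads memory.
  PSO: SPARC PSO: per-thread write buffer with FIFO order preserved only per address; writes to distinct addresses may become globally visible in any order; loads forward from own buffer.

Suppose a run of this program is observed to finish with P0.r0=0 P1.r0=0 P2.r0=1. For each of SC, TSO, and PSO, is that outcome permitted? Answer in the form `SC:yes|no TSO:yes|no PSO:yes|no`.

SC:yes TSO:yes PSO:yes

outcome vector order: (P0.r0,P1.r0,P2.r0)
under SC → 0/0/1 0/2/1 2/0/0 2/0/1 2/2/0 2/2/1
under TSO → 0/0/0 0/0/1 0/2/0 0/2/1 2/0/0 2/0/1 2/2/0 2/2/1
under PSO → 0/0/0 0/0/1 0/2/0 0/2/1 2/0/0 2/0/1 2/2/0 2/2/1
target 0/0/1 ∈ {SC,TSO,PSO}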